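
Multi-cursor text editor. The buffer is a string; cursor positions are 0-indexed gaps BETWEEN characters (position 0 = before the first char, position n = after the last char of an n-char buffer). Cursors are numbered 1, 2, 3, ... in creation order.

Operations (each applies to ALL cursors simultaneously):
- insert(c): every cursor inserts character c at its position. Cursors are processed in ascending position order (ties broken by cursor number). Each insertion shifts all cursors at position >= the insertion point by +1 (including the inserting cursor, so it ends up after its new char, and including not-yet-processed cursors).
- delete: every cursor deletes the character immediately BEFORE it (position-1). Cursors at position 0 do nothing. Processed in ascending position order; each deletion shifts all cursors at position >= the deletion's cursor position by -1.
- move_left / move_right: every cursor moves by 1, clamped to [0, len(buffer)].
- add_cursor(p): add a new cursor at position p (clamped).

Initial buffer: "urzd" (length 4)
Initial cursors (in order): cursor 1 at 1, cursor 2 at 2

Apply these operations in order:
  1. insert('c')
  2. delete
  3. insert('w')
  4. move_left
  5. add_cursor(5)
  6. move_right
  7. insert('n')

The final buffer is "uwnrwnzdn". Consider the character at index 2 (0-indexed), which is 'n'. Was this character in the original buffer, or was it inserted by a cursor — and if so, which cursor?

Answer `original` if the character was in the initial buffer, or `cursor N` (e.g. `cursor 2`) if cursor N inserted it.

Answer: cursor 1

Derivation:
After op 1 (insert('c')): buffer="ucrczd" (len 6), cursors c1@2 c2@4, authorship .1.2..
After op 2 (delete): buffer="urzd" (len 4), cursors c1@1 c2@2, authorship ....
After op 3 (insert('w')): buffer="uwrwzd" (len 6), cursors c1@2 c2@4, authorship .1.2..
After op 4 (move_left): buffer="uwrwzd" (len 6), cursors c1@1 c2@3, authorship .1.2..
After op 5 (add_cursor(5)): buffer="uwrwzd" (len 6), cursors c1@1 c2@3 c3@5, authorship .1.2..
After op 6 (move_right): buffer="uwrwzd" (len 6), cursors c1@2 c2@4 c3@6, authorship .1.2..
After op 7 (insert('n')): buffer="uwnrwnzdn" (len 9), cursors c1@3 c2@6 c3@9, authorship .11.22..3
Authorship (.=original, N=cursor N): . 1 1 . 2 2 . . 3
Index 2: author = 1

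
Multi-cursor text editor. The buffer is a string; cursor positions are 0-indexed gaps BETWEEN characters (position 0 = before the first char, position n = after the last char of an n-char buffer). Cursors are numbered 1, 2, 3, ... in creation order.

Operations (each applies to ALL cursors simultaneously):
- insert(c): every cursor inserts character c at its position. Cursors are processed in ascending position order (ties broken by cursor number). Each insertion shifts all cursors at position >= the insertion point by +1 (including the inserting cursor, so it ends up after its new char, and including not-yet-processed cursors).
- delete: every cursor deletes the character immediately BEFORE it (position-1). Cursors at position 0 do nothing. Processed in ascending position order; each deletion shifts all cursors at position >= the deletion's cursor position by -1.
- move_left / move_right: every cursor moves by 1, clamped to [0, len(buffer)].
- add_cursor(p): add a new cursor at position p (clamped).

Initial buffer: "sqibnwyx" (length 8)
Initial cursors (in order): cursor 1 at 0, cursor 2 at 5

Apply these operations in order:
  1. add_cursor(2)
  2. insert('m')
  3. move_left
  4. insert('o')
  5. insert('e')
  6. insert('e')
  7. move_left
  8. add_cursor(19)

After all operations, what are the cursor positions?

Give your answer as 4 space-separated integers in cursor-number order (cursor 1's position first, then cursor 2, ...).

Answer: 2 15 8 19

Derivation:
After op 1 (add_cursor(2)): buffer="sqibnwyx" (len 8), cursors c1@0 c3@2 c2@5, authorship ........
After op 2 (insert('m')): buffer="msqmibnmwyx" (len 11), cursors c1@1 c3@4 c2@8, authorship 1..3...2...
After op 3 (move_left): buffer="msqmibnmwyx" (len 11), cursors c1@0 c3@3 c2@7, authorship 1..3...2...
After op 4 (insert('o')): buffer="omsqomibnomwyx" (len 14), cursors c1@1 c3@5 c2@10, authorship 11..33...22...
After op 5 (insert('e')): buffer="oemsqoemibnoemwyx" (len 17), cursors c1@2 c3@7 c2@13, authorship 111..333...222...
After op 6 (insert('e')): buffer="oeemsqoeemibnoeemwyx" (len 20), cursors c1@3 c3@9 c2@16, authorship 1111..3333...2222...
After op 7 (move_left): buffer="oeemsqoeemibnoeemwyx" (len 20), cursors c1@2 c3@8 c2@15, authorship 1111..3333...2222...
After op 8 (add_cursor(19)): buffer="oeemsqoeemibnoeemwyx" (len 20), cursors c1@2 c3@8 c2@15 c4@19, authorship 1111..3333...2222...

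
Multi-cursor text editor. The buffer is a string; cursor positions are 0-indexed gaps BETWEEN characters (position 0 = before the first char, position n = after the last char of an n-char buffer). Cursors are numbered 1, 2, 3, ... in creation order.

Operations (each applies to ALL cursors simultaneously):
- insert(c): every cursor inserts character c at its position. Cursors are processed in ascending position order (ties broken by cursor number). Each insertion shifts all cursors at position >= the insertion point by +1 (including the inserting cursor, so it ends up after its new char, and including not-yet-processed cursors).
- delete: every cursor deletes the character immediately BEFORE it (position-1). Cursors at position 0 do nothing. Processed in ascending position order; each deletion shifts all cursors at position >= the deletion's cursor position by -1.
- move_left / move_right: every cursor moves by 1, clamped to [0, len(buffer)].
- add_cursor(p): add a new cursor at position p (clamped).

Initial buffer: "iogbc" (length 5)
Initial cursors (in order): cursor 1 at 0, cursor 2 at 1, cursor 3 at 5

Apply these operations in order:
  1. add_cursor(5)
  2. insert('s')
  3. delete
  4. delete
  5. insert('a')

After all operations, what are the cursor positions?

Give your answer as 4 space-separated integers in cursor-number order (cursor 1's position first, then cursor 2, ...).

After op 1 (add_cursor(5)): buffer="iogbc" (len 5), cursors c1@0 c2@1 c3@5 c4@5, authorship .....
After op 2 (insert('s')): buffer="sisogbcss" (len 9), cursors c1@1 c2@3 c3@9 c4@9, authorship 1.2....34
After op 3 (delete): buffer="iogbc" (len 5), cursors c1@0 c2@1 c3@5 c4@5, authorship .....
After op 4 (delete): buffer="og" (len 2), cursors c1@0 c2@0 c3@2 c4@2, authorship ..
After op 5 (insert('a')): buffer="aaogaa" (len 6), cursors c1@2 c2@2 c3@6 c4@6, authorship 12..34

Answer: 2 2 6 6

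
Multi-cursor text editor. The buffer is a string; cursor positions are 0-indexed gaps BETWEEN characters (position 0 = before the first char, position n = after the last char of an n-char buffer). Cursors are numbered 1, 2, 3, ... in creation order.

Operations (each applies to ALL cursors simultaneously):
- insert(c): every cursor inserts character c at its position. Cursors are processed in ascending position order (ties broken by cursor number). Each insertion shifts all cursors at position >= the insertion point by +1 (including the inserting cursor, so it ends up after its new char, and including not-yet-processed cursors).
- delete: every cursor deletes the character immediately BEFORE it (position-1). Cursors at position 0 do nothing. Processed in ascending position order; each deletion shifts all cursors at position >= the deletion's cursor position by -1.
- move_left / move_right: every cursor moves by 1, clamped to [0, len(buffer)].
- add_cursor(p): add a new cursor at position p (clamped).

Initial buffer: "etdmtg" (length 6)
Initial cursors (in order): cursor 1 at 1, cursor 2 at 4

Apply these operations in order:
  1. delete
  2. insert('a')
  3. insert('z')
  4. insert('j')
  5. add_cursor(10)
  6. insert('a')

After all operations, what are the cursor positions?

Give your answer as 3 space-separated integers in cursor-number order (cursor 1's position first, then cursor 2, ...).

Answer: 4 10 13

Derivation:
After op 1 (delete): buffer="tdtg" (len 4), cursors c1@0 c2@2, authorship ....
After op 2 (insert('a')): buffer="atdatg" (len 6), cursors c1@1 c2@4, authorship 1..2..
After op 3 (insert('z')): buffer="aztdaztg" (len 8), cursors c1@2 c2@6, authorship 11..22..
After op 4 (insert('j')): buffer="azjtdazjtg" (len 10), cursors c1@3 c2@8, authorship 111..222..
After op 5 (add_cursor(10)): buffer="azjtdazjtg" (len 10), cursors c1@3 c2@8 c3@10, authorship 111..222..
After op 6 (insert('a')): buffer="azjatdazjatga" (len 13), cursors c1@4 c2@10 c3@13, authorship 1111..2222..3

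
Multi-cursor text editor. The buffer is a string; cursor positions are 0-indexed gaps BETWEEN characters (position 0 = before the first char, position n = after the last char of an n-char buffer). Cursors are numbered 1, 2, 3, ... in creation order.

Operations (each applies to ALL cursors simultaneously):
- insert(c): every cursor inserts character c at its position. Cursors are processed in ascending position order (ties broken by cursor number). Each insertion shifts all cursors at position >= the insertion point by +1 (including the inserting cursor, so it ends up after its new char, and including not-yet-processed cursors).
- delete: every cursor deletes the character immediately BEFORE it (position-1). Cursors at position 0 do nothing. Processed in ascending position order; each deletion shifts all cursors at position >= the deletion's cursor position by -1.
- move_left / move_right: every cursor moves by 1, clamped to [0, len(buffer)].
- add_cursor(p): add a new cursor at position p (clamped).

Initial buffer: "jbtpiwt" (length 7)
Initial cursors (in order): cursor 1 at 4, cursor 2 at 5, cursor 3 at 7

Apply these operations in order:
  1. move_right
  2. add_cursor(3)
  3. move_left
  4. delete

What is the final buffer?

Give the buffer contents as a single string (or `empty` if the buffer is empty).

Answer: jtt

Derivation:
After op 1 (move_right): buffer="jbtpiwt" (len 7), cursors c1@5 c2@6 c3@7, authorship .......
After op 2 (add_cursor(3)): buffer="jbtpiwt" (len 7), cursors c4@3 c1@5 c2@6 c3@7, authorship .......
After op 3 (move_left): buffer="jbtpiwt" (len 7), cursors c4@2 c1@4 c2@5 c3@6, authorship .......
After op 4 (delete): buffer="jtt" (len 3), cursors c4@1 c1@2 c2@2 c3@2, authorship ...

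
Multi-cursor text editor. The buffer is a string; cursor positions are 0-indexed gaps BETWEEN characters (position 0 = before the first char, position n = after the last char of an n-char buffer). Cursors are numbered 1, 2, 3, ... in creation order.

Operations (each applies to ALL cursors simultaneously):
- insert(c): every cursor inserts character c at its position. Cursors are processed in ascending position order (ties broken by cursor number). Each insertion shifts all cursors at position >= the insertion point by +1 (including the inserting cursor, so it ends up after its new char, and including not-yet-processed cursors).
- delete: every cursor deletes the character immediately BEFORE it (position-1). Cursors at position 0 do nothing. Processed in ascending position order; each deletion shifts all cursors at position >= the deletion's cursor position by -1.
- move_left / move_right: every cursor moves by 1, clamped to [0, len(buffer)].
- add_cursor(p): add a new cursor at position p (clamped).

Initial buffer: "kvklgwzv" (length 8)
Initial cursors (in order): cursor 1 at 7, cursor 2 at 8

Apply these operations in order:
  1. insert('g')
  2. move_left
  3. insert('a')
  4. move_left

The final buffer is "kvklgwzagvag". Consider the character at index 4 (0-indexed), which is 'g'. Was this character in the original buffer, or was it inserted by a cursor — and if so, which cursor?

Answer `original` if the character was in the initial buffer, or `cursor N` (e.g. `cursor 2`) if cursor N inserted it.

After op 1 (insert('g')): buffer="kvklgwzgvg" (len 10), cursors c1@8 c2@10, authorship .......1.2
After op 2 (move_left): buffer="kvklgwzgvg" (len 10), cursors c1@7 c2@9, authorship .......1.2
After op 3 (insert('a')): buffer="kvklgwzagvag" (len 12), cursors c1@8 c2@11, authorship .......11.22
After op 4 (move_left): buffer="kvklgwzagvag" (len 12), cursors c1@7 c2@10, authorship .......11.22
Authorship (.=original, N=cursor N): . . . . . . . 1 1 . 2 2
Index 4: author = original

Answer: original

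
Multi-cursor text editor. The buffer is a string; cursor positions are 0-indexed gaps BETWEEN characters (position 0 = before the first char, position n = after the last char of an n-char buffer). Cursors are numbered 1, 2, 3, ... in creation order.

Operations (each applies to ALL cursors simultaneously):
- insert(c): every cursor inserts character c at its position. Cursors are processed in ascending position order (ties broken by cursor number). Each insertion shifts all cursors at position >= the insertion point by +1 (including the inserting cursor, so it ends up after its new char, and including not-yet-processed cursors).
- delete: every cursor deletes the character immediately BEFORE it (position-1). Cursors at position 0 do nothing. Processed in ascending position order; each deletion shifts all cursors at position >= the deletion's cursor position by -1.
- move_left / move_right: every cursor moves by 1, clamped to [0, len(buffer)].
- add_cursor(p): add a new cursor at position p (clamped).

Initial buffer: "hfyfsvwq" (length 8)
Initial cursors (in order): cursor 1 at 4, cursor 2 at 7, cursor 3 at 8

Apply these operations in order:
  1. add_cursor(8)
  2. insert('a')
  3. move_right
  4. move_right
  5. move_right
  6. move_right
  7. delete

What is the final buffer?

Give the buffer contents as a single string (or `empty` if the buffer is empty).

Answer: hfyfasvw

Derivation:
After op 1 (add_cursor(8)): buffer="hfyfsvwq" (len 8), cursors c1@4 c2@7 c3@8 c4@8, authorship ........
After op 2 (insert('a')): buffer="hfyfasvwaqaa" (len 12), cursors c1@5 c2@9 c3@12 c4@12, authorship ....1...2.34
After op 3 (move_right): buffer="hfyfasvwaqaa" (len 12), cursors c1@6 c2@10 c3@12 c4@12, authorship ....1...2.34
After op 4 (move_right): buffer="hfyfasvwaqaa" (len 12), cursors c1@7 c2@11 c3@12 c4@12, authorship ....1...2.34
After op 5 (move_right): buffer="hfyfasvwaqaa" (len 12), cursors c1@8 c2@12 c3@12 c4@12, authorship ....1...2.34
After op 6 (move_right): buffer="hfyfasvwaqaa" (len 12), cursors c1@9 c2@12 c3@12 c4@12, authorship ....1...2.34
After op 7 (delete): buffer="hfyfasvw" (len 8), cursors c1@8 c2@8 c3@8 c4@8, authorship ....1...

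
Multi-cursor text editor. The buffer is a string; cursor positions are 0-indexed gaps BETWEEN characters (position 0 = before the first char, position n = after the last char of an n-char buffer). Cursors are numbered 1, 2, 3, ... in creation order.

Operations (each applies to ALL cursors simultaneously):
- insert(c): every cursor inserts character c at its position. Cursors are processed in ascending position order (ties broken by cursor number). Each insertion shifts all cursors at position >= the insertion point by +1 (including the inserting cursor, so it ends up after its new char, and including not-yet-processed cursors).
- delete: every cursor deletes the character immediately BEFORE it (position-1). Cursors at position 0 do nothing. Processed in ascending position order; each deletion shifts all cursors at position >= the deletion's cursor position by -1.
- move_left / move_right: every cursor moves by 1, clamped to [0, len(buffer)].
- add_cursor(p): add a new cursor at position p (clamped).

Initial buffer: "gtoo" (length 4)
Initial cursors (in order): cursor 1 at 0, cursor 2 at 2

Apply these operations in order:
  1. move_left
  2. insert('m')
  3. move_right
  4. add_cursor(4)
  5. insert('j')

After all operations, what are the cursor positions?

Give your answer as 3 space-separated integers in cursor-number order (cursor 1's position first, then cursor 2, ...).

Answer: 3 7 7

Derivation:
After op 1 (move_left): buffer="gtoo" (len 4), cursors c1@0 c2@1, authorship ....
After op 2 (insert('m')): buffer="mgmtoo" (len 6), cursors c1@1 c2@3, authorship 1.2...
After op 3 (move_right): buffer="mgmtoo" (len 6), cursors c1@2 c2@4, authorship 1.2...
After op 4 (add_cursor(4)): buffer="mgmtoo" (len 6), cursors c1@2 c2@4 c3@4, authorship 1.2...
After op 5 (insert('j')): buffer="mgjmtjjoo" (len 9), cursors c1@3 c2@7 c3@7, authorship 1.12.23..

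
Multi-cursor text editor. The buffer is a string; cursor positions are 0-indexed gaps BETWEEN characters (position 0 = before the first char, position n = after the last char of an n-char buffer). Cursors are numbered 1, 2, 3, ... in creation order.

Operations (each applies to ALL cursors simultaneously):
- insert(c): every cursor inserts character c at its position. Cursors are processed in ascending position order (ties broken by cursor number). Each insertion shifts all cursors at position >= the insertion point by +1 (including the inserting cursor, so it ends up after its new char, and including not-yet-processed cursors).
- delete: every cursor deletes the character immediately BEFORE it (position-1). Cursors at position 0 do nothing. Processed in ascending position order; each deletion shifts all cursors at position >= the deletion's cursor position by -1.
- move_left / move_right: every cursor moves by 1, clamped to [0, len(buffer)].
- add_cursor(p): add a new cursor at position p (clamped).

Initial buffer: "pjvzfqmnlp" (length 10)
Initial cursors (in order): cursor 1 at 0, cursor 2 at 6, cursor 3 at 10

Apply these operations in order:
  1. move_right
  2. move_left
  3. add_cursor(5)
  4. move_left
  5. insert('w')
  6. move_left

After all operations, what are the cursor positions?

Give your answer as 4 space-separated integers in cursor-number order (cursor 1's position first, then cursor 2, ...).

After op 1 (move_right): buffer="pjvzfqmnlp" (len 10), cursors c1@1 c2@7 c3@10, authorship ..........
After op 2 (move_left): buffer="pjvzfqmnlp" (len 10), cursors c1@0 c2@6 c3@9, authorship ..........
After op 3 (add_cursor(5)): buffer="pjvzfqmnlp" (len 10), cursors c1@0 c4@5 c2@6 c3@9, authorship ..........
After op 4 (move_left): buffer="pjvzfqmnlp" (len 10), cursors c1@0 c4@4 c2@5 c3@8, authorship ..........
After op 5 (insert('w')): buffer="wpjvzwfwqmnwlp" (len 14), cursors c1@1 c4@6 c2@8 c3@12, authorship 1....4.2...3..
After op 6 (move_left): buffer="wpjvzwfwqmnwlp" (len 14), cursors c1@0 c4@5 c2@7 c3@11, authorship 1....4.2...3..

Answer: 0 7 11 5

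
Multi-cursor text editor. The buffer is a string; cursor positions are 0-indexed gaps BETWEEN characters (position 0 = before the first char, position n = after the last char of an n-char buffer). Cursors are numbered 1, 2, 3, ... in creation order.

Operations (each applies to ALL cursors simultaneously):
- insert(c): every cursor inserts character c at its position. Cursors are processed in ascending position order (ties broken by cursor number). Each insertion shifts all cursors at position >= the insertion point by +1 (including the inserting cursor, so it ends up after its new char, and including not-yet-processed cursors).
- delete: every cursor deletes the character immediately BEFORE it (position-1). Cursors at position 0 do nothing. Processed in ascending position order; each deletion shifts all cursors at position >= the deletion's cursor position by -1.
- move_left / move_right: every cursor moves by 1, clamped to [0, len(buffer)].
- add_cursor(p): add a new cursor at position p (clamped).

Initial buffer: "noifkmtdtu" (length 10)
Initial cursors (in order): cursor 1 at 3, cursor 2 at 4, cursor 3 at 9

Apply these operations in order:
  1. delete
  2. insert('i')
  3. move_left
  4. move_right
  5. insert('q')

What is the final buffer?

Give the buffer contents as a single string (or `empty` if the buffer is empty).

Answer: noiiqqkmtdiqu

Derivation:
After op 1 (delete): buffer="nokmtdu" (len 7), cursors c1@2 c2@2 c3@6, authorship .......
After op 2 (insert('i')): buffer="noiikmtdiu" (len 10), cursors c1@4 c2@4 c3@9, authorship ..12....3.
After op 3 (move_left): buffer="noiikmtdiu" (len 10), cursors c1@3 c2@3 c3@8, authorship ..12....3.
After op 4 (move_right): buffer="noiikmtdiu" (len 10), cursors c1@4 c2@4 c3@9, authorship ..12....3.
After op 5 (insert('q')): buffer="noiiqqkmtdiqu" (len 13), cursors c1@6 c2@6 c3@12, authorship ..1212....33.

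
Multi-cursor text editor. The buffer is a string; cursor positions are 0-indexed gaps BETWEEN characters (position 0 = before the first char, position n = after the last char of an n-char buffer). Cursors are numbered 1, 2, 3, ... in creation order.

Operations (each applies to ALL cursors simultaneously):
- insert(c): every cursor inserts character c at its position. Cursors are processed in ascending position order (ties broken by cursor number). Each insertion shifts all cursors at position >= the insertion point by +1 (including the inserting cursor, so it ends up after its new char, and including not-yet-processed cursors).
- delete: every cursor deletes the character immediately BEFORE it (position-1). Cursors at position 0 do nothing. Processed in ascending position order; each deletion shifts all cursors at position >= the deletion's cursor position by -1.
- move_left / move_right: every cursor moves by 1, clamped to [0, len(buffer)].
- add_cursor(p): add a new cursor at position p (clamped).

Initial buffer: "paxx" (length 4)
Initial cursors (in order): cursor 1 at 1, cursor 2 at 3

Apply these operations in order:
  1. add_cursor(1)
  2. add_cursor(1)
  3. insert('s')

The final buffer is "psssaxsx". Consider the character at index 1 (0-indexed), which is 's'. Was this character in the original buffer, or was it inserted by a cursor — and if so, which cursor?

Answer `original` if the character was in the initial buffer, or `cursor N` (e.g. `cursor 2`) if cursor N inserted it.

After op 1 (add_cursor(1)): buffer="paxx" (len 4), cursors c1@1 c3@1 c2@3, authorship ....
After op 2 (add_cursor(1)): buffer="paxx" (len 4), cursors c1@1 c3@1 c4@1 c2@3, authorship ....
After op 3 (insert('s')): buffer="psssaxsx" (len 8), cursors c1@4 c3@4 c4@4 c2@7, authorship .134..2.
Authorship (.=original, N=cursor N): . 1 3 4 . . 2 .
Index 1: author = 1

Answer: cursor 1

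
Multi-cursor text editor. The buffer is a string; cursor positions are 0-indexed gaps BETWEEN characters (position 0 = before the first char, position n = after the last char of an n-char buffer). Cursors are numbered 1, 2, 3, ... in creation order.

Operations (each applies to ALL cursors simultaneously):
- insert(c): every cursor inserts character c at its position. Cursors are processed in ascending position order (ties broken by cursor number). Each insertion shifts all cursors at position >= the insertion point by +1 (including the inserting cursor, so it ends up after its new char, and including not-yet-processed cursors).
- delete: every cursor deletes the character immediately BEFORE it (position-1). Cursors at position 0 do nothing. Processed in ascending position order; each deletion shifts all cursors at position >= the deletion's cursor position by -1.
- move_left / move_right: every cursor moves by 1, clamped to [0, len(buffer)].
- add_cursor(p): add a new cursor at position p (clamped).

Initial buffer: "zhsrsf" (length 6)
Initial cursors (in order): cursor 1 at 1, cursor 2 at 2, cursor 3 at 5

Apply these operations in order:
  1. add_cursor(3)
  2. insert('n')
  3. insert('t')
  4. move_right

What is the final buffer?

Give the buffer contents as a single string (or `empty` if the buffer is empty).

Answer: znthntsntrsntf

Derivation:
After op 1 (add_cursor(3)): buffer="zhsrsf" (len 6), cursors c1@1 c2@2 c4@3 c3@5, authorship ......
After op 2 (insert('n')): buffer="znhnsnrsnf" (len 10), cursors c1@2 c2@4 c4@6 c3@9, authorship .1.2.4..3.
After op 3 (insert('t')): buffer="znthntsntrsntf" (len 14), cursors c1@3 c2@6 c4@9 c3@13, authorship .11.22.44..33.
After op 4 (move_right): buffer="znthntsntrsntf" (len 14), cursors c1@4 c2@7 c4@10 c3@14, authorship .11.22.44..33.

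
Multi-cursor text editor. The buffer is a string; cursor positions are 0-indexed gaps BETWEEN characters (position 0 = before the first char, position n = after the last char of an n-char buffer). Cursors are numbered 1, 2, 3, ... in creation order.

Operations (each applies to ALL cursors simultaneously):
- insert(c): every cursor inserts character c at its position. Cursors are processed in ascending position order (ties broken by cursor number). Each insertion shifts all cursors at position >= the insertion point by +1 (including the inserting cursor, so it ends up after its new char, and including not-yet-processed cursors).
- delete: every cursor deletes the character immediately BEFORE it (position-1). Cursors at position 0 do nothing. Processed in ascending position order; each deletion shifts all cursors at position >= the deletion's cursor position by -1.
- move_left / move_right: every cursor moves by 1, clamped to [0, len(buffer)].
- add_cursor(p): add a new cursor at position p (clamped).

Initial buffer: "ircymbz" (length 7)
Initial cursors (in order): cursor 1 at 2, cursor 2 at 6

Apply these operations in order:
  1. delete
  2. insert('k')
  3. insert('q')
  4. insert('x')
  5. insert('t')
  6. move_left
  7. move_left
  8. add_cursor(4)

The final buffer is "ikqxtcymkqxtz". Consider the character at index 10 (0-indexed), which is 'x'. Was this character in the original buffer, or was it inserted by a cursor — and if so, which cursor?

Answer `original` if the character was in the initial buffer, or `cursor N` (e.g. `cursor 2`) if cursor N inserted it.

After op 1 (delete): buffer="icymz" (len 5), cursors c1@1 c2@4, authorship .....
After op 2 (insert('k')): buffer="ikcymkz" (len 7), cursors c1@2 c2@6, authorship .1...2.
After op 3 (insert('q')): buffer="ikqcymkqz" (len 9), cursors c1@3 c2@8, authorship .11...22.
After op 4 (insert('x')): buffer="ikqxcymkqxz" (len 11), cursors c1@4 c2@10, authorship .111...222.
After op 5 (insert('t')): buffer="ikqxtcymkqxtz" (len 13), cursors c1@5 c2@12, authorship .1111...2222.
After op 6 (move_left): buffer="ikqxtcymkqxtz" (len 13), cursors c1@4 c2@11, authorship .1111...2222.
After op 7 (move_left): buffer="ikqxtcymkqxtz" (len 13), cursors c1@3 c2@10, authorship .1111...2222.
After op 8 (add_cursor(4)): buffer="ikqxtcymkqxtz" (len 13), cursors c1@3 c3@4 c2@10, authorship .1111...2222.
Authorship (.=original, N=cursor N): . 1 1 1 1 . . . 2 2 2 2 .
Index 10: author = 2

Answer: cursor 2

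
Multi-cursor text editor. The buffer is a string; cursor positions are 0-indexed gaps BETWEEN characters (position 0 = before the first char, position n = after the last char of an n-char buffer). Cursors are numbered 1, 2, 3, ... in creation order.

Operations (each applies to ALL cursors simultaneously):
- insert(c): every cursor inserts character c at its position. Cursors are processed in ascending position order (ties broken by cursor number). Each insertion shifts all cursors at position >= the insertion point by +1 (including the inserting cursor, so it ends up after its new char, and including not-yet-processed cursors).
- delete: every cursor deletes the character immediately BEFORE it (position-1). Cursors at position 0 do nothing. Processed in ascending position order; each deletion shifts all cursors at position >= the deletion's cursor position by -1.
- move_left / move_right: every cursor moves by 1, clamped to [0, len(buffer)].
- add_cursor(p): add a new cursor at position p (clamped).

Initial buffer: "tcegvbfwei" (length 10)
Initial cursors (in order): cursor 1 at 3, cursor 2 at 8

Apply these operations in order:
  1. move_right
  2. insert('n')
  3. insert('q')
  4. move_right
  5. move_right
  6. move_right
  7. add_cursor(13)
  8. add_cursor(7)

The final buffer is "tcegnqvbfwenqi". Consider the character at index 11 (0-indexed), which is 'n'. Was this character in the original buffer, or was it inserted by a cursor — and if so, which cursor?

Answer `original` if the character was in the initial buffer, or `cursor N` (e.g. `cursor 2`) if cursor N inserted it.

Answer: cursor 2

Derivation:
After op 1 (move_right): buffer="tcegvbfwei" (len 10), cursors c1@4 c2@9, authorship ..........
After op 2 (insert('n')): buffer="tcegnvbfweni" (len 12), cursors c1@5 c2@11, authorship ....1.....2.
After op 3 (insert('q')): buffer="tcegnqvbfwenqi" (len 14), cursors c1@6 c2@13, authorship ....11.....22.
After op 4 (move_right): buffer="tcegnqvbfwenqi" (len 14), cursors c1@7 c2@14, authorship ....11.....22.
After op 5 (move_right): buffer="tcegnqvbfwenqi" (len 14), cursors c1@8 c2@14, authorship ....11.....22.
After op 6 (move_right): buffer="tcegnqvbfwenqi" (len 14), cursors c1@9 c2@14, authorship ....11.....22.
After op 7 (add_cursor(13)): buffer="tcegnqvbfwenqi" (len 14), cursors c1@9 c3@13 c2@14, authorship ....11.....22.
After op 8 (add_cursor(7)): buffer="tcegnqvbfwenqi" (len 14), cursors c4@7 c1@9 c3@13 c2@14, authorship ....11.....22.
Authorship (.=original, N=cursor N): . . . . 1 1 . . . . . 2 2 .
Index 11: author = 2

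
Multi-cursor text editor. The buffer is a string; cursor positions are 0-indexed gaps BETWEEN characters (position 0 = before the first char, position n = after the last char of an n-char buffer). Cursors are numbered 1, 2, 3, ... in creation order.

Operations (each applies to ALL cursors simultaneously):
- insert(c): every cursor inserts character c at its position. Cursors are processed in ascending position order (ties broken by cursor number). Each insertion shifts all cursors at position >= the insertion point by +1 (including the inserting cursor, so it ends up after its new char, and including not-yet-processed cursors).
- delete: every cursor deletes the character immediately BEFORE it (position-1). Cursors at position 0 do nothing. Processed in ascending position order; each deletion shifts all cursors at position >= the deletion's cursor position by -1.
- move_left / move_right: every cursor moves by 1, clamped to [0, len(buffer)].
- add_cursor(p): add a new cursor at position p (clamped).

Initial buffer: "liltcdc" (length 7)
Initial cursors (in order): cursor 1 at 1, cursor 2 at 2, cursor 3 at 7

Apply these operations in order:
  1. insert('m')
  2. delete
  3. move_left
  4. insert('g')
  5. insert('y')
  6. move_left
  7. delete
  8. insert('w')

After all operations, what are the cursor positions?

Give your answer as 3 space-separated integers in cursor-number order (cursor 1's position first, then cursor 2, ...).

Answer: 1 4 11

Derivation:
After op 1 (insert('m')): buffer="lmimltcdcm" (len 10), cursors c1@2 c2@4 c3@10, authorship .1.2.....3
After op 2 (delete): buffer="liltcdc" (len 7), cursors c1@1 c2@2 c3@7, authorship .......
After op 3 (move_left): buffer="liltcdc" (len 7), cursors c1@0 c2@1 c3@6, authorship .......
After op 4 (insert('g')): buffer="glgiltcdgc" (len 10), cursors c1@1 c2@3 c3@9, authorship 1.2.....3.
After op 5 (insert('y')): buffer="gylgyiltcdgyc" (len 13), cursors c1@2 c2@5 c3@12, authorship 11.22.....33.
After op 6 (move_left): buffer="gylgyiltcdgyc" (len 13), cursors c1@1 c2@4 c3@11, authorship 11.22.....33.
After op 7 (delete): buffer="ylyiltcdyc" (len 10), cursors c1@0 c2@2 c3@8, authorship 1.2.....3.
After op 8 (insert('w')): buffer="wylwyiltcdwyc" (len 13), cursors c1@1 c2@4 c3@11, authorship 11.22.....33.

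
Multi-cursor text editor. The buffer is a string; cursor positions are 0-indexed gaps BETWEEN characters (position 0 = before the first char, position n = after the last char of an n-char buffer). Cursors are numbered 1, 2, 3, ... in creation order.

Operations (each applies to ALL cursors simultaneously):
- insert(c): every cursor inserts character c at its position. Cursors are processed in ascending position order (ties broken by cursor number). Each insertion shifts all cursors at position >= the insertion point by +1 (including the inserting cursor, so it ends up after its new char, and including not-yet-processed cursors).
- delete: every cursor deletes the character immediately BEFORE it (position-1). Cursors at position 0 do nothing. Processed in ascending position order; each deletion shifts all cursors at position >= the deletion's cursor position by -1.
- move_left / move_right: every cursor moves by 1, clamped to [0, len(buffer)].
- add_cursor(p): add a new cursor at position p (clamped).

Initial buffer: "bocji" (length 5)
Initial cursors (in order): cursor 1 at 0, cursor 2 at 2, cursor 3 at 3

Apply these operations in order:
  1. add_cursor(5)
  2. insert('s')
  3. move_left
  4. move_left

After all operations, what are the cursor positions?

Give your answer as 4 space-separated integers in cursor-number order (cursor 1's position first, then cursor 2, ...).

After op 1 (add_cursor(5)): buffer="bocji" (len 5), cursors c1@0 c2@2 c3@3 c4@5, authorship .....
After op 2 (insert('s')): buffer="sboscsjis" (len 9), cursors c1@1 c2@4 c3@6 c4@9, authorship 1..2.3..4
After op 3 (move_left): buffer="sboscsjis" (len 9), cursors c1@0 c2@3 c3@5 c4@8, authorship 1..2.3..4
After op 4 (move_left): buffer="sboscsjis" (len 9), cursors c1@0 c2@2 c3@4 c4@7, authorship 1..2.3..4

Answer: 0 2 4 7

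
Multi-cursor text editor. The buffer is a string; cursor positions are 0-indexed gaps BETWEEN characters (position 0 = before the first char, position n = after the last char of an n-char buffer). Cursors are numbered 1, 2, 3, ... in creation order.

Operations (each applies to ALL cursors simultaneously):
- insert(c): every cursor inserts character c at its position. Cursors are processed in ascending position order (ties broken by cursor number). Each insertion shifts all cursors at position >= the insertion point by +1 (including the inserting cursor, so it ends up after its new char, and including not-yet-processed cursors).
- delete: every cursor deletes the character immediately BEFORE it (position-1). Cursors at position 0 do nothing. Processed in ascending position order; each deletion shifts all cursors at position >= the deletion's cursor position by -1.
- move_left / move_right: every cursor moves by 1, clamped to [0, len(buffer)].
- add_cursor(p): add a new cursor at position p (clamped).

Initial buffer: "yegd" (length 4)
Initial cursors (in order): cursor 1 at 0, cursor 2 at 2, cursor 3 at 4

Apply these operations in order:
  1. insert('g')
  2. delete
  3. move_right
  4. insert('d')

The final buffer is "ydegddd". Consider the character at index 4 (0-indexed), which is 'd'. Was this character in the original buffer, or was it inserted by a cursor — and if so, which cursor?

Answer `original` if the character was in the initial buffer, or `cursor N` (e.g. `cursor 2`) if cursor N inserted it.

After op 1 (insert('g')): buffer="gyeggdg" (len 7), cursors c1@1 c2@4 c3@7, authorship 1..2..3
After op 2 (delete): buffer="yegd" (len 4), cursors c1@0 c2@2 c3@4, authorship ....
After op 3 (move_right): buffer="yegd" (len 4), cursors c1@1 c2@3 c3@4, authorship ....
After op 4 (insert('d')): buffer="ydegddd" (len 7), cursors c1@2 c2@5 c3@7, authorship .1..2.3
Authorship (.=original, N=cursor N): . 1 . . 2 . 3
Index 4: author = 2

Answer: cursor 2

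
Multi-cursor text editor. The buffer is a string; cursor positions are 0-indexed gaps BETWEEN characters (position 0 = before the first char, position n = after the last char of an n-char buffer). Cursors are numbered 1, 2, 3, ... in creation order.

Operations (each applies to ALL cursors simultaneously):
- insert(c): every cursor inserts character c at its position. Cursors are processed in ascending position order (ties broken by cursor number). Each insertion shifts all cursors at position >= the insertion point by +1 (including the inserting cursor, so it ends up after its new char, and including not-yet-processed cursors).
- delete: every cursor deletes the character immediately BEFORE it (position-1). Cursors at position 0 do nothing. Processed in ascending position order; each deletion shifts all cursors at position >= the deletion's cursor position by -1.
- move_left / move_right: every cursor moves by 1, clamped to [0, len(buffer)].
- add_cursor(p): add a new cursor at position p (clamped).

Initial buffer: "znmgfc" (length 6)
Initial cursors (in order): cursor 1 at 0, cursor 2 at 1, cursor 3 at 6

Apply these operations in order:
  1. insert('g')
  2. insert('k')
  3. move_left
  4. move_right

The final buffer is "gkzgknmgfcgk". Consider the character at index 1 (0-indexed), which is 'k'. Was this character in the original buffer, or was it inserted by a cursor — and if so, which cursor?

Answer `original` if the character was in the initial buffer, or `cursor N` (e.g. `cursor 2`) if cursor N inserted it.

Answer: cursor 1

Derivation:
After op 1 (insert('g')): buffer="gzgnmgfcg" (len 9), cursors c1@1 c2@3 c3@9, authorship 1.2.....3
After op 2 (insert('k')): buffer="gkzgknmgfcgk" (len 12), cursors c1@2 c2@5 c3@12, authorship 11.22.....33
After op 3 (move_left): buffer="gkzgknmgfcgk" (len 12), cursors c1@1 c2@4 c3@11, authorship 11.22.....33
After op 4 (move_right): buffer="gkzgknmgfcgk" (len 12), cursors c1@2 c2@5 c3@12, authorship 11.22.....33
Authorship (.=original, N=cursor N): 1 1 . 2 2 . . . . . 3 3
Index 1: author = 1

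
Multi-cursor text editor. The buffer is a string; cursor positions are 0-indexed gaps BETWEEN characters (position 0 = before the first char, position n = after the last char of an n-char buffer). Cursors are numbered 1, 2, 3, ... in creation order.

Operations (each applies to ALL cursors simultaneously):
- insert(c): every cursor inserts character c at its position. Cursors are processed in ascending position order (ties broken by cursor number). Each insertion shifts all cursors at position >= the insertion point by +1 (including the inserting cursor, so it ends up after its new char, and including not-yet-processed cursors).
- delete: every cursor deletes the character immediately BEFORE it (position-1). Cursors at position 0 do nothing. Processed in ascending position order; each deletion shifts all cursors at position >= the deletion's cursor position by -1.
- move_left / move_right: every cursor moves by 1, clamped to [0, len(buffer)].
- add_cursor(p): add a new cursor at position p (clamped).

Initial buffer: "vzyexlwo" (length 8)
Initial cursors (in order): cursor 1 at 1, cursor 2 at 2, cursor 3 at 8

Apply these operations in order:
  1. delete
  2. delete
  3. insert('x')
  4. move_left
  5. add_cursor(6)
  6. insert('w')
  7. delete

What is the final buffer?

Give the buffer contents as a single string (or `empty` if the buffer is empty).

After op 1 (delete): buffer="yexlw" (len 5), cursors c1@0 c2@0 c3@5, authorship .....
After op 2 (delete): buffer="yexl" (len 4), cursors c1@0 c2@0 c3@4, authorship ....
After op 3 (insert('x')): buffer="xxyexlx" (len 7), cursors c1@2 c2@2 c3@7, authorship 12....3
After op 4 (move_left): buffer="xxyexlx" (len 7), cursors c1@1 c2@1 c3@6, authorship 12....3
After op 5 (add_cursor(6)): buffer="xxyexlx" (len 7), cursors c1@1 c2@1 c3@6 c4@6, authorship 12....3
After op 6 (insert('w')): buffer="xwwxyexlwwx" (len 11), cursors c1@3 c2@3 c3@10 c4@10, authorship 1122....343
After op 7 (delete): buffer="xxyexlx" (len 7), cursors c1@1 c2@1 c3@6 c4@6, authorship 12....3

Answer: xxyexlx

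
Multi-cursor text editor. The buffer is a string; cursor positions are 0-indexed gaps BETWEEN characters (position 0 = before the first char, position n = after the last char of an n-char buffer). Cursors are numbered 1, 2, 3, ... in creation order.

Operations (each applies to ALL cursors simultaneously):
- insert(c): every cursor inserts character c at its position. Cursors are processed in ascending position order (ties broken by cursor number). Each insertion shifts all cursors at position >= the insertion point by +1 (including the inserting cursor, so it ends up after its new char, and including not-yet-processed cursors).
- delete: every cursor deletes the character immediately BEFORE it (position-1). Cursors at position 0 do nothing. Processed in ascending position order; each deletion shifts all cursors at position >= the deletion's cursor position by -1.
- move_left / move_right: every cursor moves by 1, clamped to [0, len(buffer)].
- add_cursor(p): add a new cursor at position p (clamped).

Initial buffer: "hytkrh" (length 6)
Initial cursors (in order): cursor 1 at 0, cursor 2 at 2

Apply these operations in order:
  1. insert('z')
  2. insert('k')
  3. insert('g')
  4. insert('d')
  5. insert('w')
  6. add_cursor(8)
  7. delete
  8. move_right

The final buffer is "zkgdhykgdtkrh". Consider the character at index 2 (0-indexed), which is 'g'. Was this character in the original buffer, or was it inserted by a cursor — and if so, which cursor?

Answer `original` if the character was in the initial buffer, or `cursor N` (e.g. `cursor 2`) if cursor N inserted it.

After op 1 (insert('z')): buffer="zhyztkrh" (len 8), cursors c1@1 c2@4, authorship 1..2....
After op 2 (insert('k')): buffer="zkhyzktkrh" (len 10), cursors c1@2 c2@6, authorship 11..22....
After op 3 (insert('g')): buffer="zkghyzkgtkrh" (len 12), cursors c1@3 c2@8, authorship 111..222....
After op 4 (insert('d')): buffer="zkgdhyzkgdtkrh" (len 14), cursors c1@4 c2@10, authorship 1111..2222....
After op 5 (insert('w')): buffer="zkgdwhyzkgdwtkrh" (len 16), cursors c1@5 c2@12, authorship 11111..22222....
After op 6 (add_cursor(8)): buffer="zkgdwhyzkgdwtkrh" (len 16), cursors c1@5 c3@8 c2@12, authorship 11111..22222....
After op 7 (delete): buffer="zkgdhykgdtkrh" (len 13), cursors c1@4 c3@6 c2@9, authorship 1111..222....
After op 8 (move_right): buffer="zkgdhykgdtkrh" (len 13), cursors c1@5 c3@7 c2@10, authorship 1111..222....
Authorship (.=original, N=cursor N): 1 1 1 1 . . 2 2 2 . . . .
Index 2: author = 1

Answer: cursor 1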